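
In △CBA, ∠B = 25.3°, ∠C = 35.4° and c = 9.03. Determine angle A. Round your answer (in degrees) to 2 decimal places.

∠A ≈ 119.30°

The third angle is ∠A = 180° − ∠C − ∠B = 119.30°.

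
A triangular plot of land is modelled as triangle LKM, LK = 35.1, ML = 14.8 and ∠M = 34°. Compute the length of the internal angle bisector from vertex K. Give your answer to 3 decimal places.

39.677

Law of sines: sin K = ML·sin M/LK ≈ 0.23579.
Since LK ≥ ML, only the acute value applies: ∠K ≈ 13.64°.
Then ∠L = 180° − ∠M − ∠K ≈ 132.36°.
Law of sines gives KM = LK·sin L/sin M ≈ 46.38.
The bisector from K has length 2·LK·KM·cos(∠K/2)/(LK+KM) ≈ 39.677.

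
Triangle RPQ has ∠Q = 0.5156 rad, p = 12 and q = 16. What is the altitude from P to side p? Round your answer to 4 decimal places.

h_P ≈ 12.4772

Law of sines: sin P = p·sin Q/q ≈ 0.36979.
Since q ≥ p, only the acute value applies: ∠P ≈ 0.3788 rad.
Then ∠R = π − ∠Q − ∠P ≈ 2.2472 rad.
Law of sines gives r = q·sin R/sin Q ≈ 25.306.
Area = ½·q·p·sin R ≈ 74.863.
The altitude from P has length 2·area/p ≈ 12.477.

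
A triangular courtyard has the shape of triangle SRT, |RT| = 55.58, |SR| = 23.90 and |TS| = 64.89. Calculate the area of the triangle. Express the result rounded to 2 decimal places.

649.77

Semiperimeter s = (55.58 + 64.89 + 23.9)/2 = 72.185.
Heron's formula: area = √(72.185·16.605·7.295·48.285) ≈ 649.77.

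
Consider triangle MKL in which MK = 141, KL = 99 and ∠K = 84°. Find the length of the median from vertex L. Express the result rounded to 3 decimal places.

m_L ≈ 115.378

By the law of cosines, LM² = MK² + KL² − 2·MK·KL·cos K = 26764, so LM ≈ 163.6.
Median from L: ½√(2·KL² + 2·LM² − MK²) ≈ 115.38.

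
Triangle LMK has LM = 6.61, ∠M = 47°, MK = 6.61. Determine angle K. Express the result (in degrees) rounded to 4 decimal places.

By the law of cosines, KL² = LM² + MK² − 2·LM·MK·cos M = 27.788, so KL ≈ 5.2715.
Law of cosines again: cos K = (MK² + KL² − LM²)/(2·MK·KL) ≈ 0.39875, so ∠K ≈ 66.50°.

∠K ≈ 66.5000°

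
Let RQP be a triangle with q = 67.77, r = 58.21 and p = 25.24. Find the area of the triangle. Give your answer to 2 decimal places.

area ≈ 720.79

Semiperimeter s = (58.21 + 67.77 + 25.24)/2 = 75.61.
Heron's formula: area = √(75.61·17.4·7.84·50.37) ≈ 720.79.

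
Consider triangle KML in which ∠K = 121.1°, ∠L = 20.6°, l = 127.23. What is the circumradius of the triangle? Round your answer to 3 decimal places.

The third angle is ∠M = 180° − ∠L − ∠K = 38.30°.
Law of sines: k = l·sin K/sin L ≈ 309.64.
Law of sines: m = l·sin M/sin L ≈ 224.12.
Circumradius = l/(2 sin L) ≈ 180.81.

R ≈ 180.806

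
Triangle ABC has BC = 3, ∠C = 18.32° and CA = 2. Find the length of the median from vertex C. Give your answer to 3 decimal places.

2.469

By the law of cosines, AB² = BC² + CA² − 2·BC·CA·cos C = 1.6082, so AB ≈ 1.2682.
Median from C: ½√(2·BC² + 2·CA² − AB²) ≈ 2.4694.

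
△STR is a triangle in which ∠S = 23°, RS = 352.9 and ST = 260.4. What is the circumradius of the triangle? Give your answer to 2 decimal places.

By the law of cosines, TR² = RS² + ST² − 2·RS·ST·cos S = 23167, so TR ≈ 152.21.
Area = ½·RS·ST·sin S ≈ 17953.
Circumradius = TR/(2 sin S) ≈ 194.77.

194.77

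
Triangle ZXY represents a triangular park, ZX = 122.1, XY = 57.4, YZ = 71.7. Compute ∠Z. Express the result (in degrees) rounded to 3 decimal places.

∠Z ≈ 16.882°

By the law of cosines, cos Z = (YZ² + ZX² − XY²) / (2·YZ·ZX) ≈ 0.95690, so ∠Z ≈ 16.88°.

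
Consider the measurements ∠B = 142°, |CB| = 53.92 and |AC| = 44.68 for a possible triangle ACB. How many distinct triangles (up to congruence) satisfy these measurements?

|CB|·sin B = 53.92·sin(142°) ≈ 33.2.
Since ∠B is not acute, a triangle exists only if |AC| > |CB|; here |AC| ≤ |CB|, so there is no triangle.

0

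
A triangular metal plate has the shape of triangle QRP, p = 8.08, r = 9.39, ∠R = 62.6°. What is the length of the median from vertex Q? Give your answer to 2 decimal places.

Law of sines: sin P = p·sin R/r ≈ 0.76396.
Since r ≥ p, only the acute value applies: ∠P ≈ 49.81°.
Then ∠Q = 180° − ∠R − ∠P ≈ 67.59°.
Law of sines gives q = r·sin Q/sin R ≈ 9.7775.
Median from Q: ½√(2·r² + 2·p² − q²) ≈ 7.2684.

7.27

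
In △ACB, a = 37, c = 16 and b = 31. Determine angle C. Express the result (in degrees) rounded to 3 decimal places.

By the law of cosines, cos C = (b² + a² − c²) / (2·b·a) ≈ 0.90410, so ∠C ≈ 25.30°.

∠C ≈ 25.298°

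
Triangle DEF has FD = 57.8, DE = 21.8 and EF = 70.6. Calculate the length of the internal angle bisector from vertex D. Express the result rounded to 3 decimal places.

By the law of cosines, cos D = (FD² + DE² − EF²) / (2·FD·DE) ≈ -0.46359, so ∠D ≈ 2.053 rad.
The bisector from D has length 2·FD·DE·cos(∠D/2)/(FD+DE) ≈ 16.396.

t_D ≈ 16.396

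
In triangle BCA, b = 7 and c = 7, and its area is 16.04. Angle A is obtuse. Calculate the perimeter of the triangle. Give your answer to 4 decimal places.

From area = ½·b·c·sin A, we get sin A = 2·area/(b·c) ≈ 0.65469.
Taking the obtuse solution, ∠A ≈ 139.10°.
Law of cosines then gives a ≈ 13.118.
Perimeter = 7 + 7 + 13.118 = 27.118.

27.1178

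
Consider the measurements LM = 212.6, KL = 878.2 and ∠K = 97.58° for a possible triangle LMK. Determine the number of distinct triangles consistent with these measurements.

KL·sin K = 878.2·sin(97.58°) ≈ 870.5.
Since ∠K is not acute, a triangle exists only if LM > KL; here LM ≤ KL, so there is no triangle.

0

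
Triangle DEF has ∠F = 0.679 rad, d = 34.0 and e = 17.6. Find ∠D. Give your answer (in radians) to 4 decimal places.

By the law of cosines, f² = d² + e² − 2·d·e·cos F = 534.41, so f ≈ 23.117.
Law of cosines again: cos D = (e² + f² − d²)/(2·e·f) ≈ -0.38321, so ∠D ≈ 1.964 rad.

1.9641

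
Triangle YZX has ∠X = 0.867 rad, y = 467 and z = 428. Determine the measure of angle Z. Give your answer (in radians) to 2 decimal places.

By the law of cosines, x² = y² + z² − 2·y·z·cos X = 1.4259e+05, so x ≈ 377.61.
Law of cosines again: cos Z = (x² + y² − z²)/(2·x·y) ≈ 0.50326, so ∠Z ≈ 1.043 rad.

1.04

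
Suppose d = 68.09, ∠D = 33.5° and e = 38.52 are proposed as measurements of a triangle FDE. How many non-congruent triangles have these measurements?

1

e·sin D = 38.52·sin(33.5°) ≈ 21.26.
Since d ≥ e, exactly one triangle exists.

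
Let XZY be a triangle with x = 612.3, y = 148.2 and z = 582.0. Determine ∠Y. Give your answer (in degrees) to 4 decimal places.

By the law of cosines, cos Y = (x² + z² − y²) / (2·x·z) ≈ 0.97047, so ∠Y ≈ 13.96°.

13.9582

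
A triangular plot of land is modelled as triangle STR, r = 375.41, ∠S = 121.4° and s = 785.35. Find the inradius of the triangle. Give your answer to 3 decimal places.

99.322

Law of sines: sin R = r·sin S/s ≈ 0.40801.
Since s ≥ r, only the acute value applies: ∠R ≈ 24.08°.
Then ∠T = 180° − ∠S − ∠R ≈ 34.52°.
Law of sines gives t = s·sin T/sin S ≈ 521.41.
Area = ½·s·r·sin T ≈ 83539.
Semiperimeter p = (785.35+521.41+375.41)/2 = 841.09.
Inradius = area/p = 83539/841.09 ≈ 99.322.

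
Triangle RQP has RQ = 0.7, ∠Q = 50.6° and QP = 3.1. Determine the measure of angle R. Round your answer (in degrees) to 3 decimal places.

∠R ≈ 117.887°

By the law of cosines, PR² = RQ² + QP² − 2·RQ·QP·cos Q = 7.3453, so PR ≈ 2.7102.
Law of cosines again: cos R = (PR² + RQ² − QP²)/(2·PR·RQ) ≈ -0.46774, so ∠R ≈ 117.89°.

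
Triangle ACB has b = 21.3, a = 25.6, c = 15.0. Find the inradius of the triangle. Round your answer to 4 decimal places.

5.1581

Semiperimeter s = (25.6 + 15 + 21.3)/2 = 30.95.
Heron's formula: area = √(30.95·5.35·15.95·9.65) ≈ 159.64.
Inradius = area/s = 159.64/30.95 ≈ 5.1581.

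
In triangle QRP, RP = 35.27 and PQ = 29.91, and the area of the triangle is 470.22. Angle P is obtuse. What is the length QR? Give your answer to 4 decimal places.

55.6281

From area = ½·RP·PQ·sin P, we get sin P = 2·area/(RP·PQ) ≈ 0.89148.
Taking the obtuse solution, ∠P ≈ 116.94°.
Law of cosines then gives QR ≈ 55.628.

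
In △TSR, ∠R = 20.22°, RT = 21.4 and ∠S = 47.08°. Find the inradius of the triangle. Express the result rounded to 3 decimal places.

3.411

The third angle is ∠T = 180° − ∠S − ∠R = 112.70°.
Law of sines: SR = RT·sin T/sin S ≈ 26.959.
Law of sines: TS = RT·sin R/sin S ≈ 10.1.
Area = ½·RT·SR·sin R ≈ 99.7.
Semiperimeter s = (26.959+21.4+10.1)/2 = 29.23.
Inradius = area/s = 99.7/29.23 ≈ 3.4109.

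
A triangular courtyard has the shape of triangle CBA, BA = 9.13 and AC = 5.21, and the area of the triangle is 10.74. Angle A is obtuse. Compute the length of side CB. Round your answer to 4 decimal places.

From area = ½·BA·AC·sin A, we get sin A = 2·area/(BA·AC) ≈ 0.45157.
Taking the obtuse solution, ∠A ≈ 153.16°.
Law of cosines then gives CB ≈ 13.978.

13.9780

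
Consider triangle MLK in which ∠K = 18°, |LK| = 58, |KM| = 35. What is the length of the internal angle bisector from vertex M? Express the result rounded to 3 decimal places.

By the law of cosines, |ML|² = |LK|² + |KM|² − 2·|LK|·|KM|·cos K = 727.71, so |ML| ≈ 26.976.
Law of cosines again: cos M = (|KM|² + |ML|² − |LK|²)/(2·|KM|·|ML|) ≈ -0.74738, so ∠M ≈ 138.36°.
The bisector from M has length 2·|KM|·|ML|·cos(∠M/2)/(|KM|+|ML|) ≈ 10.829.

t_M ≈ 10.829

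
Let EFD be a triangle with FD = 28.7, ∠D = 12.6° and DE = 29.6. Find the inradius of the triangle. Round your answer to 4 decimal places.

By the law of cosines, EF² = FD² + DE² − 2·FD·DE·cos D = 41.728, so EF ≈ 6.4598.
Area = ½·FD·DE·sin D ≈ 92.659.
Semiperimeter s = (28.7+29.6+6.4598)/2 = 32.38.
Inradius = area/s = 92.659/32.38 ≈ 2.8616.

r ≈ 2.8616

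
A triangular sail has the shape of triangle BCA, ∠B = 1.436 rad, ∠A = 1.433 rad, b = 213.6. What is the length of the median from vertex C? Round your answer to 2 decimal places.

The third angle is ∠C = π − ∠A − ∠B = 0.273 rad.
Law of sines: c = b·sin C/sin B ≈ 58.034.
Law of sines: a = b·sin A/sin B ≈ 213.51.
Median from C: ½√(2·a² + 2·b² − c²) ≈ 211.58.

m_C ≈ 211.58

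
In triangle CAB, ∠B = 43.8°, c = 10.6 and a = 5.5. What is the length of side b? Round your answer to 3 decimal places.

By the law of cosines, b² = c² + a² − 2·c·a·cos B = 58.453, so b ≈ 7.6454.

7.645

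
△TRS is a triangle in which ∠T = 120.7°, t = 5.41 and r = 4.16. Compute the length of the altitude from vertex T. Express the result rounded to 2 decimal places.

h_T ≈ 1.28

Law of sines: sin R = r·sin T/t ≈ 0.66118.
Since t ≥ r, only the acute value applies: ∠R ≈ 41.39°.
Then ∠S = 180° − ∠T − ∠R ≈ 17.91°.
Law of sines gives s = t·sin S/sin T ≈ 1.9349.
Area = ½·t·r·sin S ≈ 3.4605.
The altitude from T has length 2·area/t ≈ 1.2793.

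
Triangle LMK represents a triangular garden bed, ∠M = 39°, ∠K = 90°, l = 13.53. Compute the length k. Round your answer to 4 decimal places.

The third angle is ∠L = 180° − ∠M − ∠K = 51.00°.
Law of sines: k = l·sin K/sin L ≈ 17.41.

17.4099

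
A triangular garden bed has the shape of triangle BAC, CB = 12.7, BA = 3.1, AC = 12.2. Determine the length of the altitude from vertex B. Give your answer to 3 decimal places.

h_B ≈ 3.098

Semiperimeter s = (12.2 + 12.7 + 3.1)/2 = 14.
Heron's formula: area = √(14·1.8·1.3·10.9) ≈ 18.897.
The altitude from B has length 2·area/AC ≈ 3.0978.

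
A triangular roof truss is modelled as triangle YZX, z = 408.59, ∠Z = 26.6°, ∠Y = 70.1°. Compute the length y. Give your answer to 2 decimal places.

The third angle is ∠X = 180° − ∠Y − ∠Z = 83.30°.
Law of sines: y = z·sin Y/sin Z ≈ 858.03.

858.03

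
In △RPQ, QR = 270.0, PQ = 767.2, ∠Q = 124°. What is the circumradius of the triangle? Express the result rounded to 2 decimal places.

By the law of cosines, RP² = PQ² + QR² − 2·PQ·QR·cos Q = 8.9316e+05, so RP ≈ 945.07.
Area = ½·PQ·QR·sin Q ≈ 85865.
Circumradius = RP/(2 sin Q) ≈ 569.98.

569.98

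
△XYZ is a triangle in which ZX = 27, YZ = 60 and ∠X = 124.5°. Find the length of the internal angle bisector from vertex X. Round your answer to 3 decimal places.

15.075

Law of sines: sin Y = ZX·sin X/YZ ≈ 0.37086.
Since YZ ≥ ZX, only the acute value applies: ∠Y ≈ 21.77°.
Then ∠Z = 180° − ∠X − ∠Y ≈ 33.73°.
Law of sines gives XY = YZ·sin Z/sin X ≈ 40.428.
The bisector from X has length 2·ZX·XY·cos(∠X/2)/(ZX+XY) ≈ 15.075.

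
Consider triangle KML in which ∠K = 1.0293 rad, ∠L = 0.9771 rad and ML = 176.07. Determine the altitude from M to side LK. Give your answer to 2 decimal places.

The third angle is ∠M = π − ∠L − ∠K = 1.1352 rad.
Law of sines: LK = ML·sin M/sin K ≈ 186.28.
Law of sines: KM = ML·sin L/sin K ≈ 170.3.
Area = ½·ML·LK·sin L ≈ 13593.
The altitude from M has length 2·area/LK ≈ 145.94.

h_M ≈ 145.94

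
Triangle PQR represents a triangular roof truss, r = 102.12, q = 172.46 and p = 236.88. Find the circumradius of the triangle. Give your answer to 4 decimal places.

132.8211

By the law of cosines, cos P = (q² + r² − p²) / (2·q·r) ≈ -0.45258, so ∠P ≈ 116.91°.
Circumradius = p/(2 sin P) ≈ 132.82.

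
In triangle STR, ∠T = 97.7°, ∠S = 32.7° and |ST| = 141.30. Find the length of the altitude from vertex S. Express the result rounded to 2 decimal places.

The third angle is ∠R = 180° − ∠S − ∠T = 49.60°.
Law of sines: |TR| = |ST|·sin S/sin R ≈ 100.24.
Law of sines: |RS| = |ST|·sin T/sin R ≈ 183.87.
Area = ½·|ST|·|TR|·sin T ≈ 7018.
The altitude from S has length 2·area/|TR| ≈ 140.03.

140.03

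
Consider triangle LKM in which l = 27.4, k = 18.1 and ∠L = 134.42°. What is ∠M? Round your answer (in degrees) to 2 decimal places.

Law of sines: sin K = k·sin L/l ≈ 0.47181.
Since l ≥ k, only the acute value applies: ∠K ≈ 28.15°.
Then ∠M = 180° − ∠L − ∠K ≈ 17.43°.

∠M ≈ 17.43°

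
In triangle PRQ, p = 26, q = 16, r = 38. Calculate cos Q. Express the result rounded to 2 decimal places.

0.94

By the law of cosines, cos Q = (p² + r² − q²) / (2·p·r) ≈ 0.94332, so ∠Q ≈ 19.38°.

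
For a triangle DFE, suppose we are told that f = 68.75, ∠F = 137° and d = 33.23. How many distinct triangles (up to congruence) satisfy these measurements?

d·sin F = 33.23·sin(137°) ≈ 22.66.
Since ∠F is not acute, a triangle exists only if f > d; here f > d, so there is exactly one triangle.

1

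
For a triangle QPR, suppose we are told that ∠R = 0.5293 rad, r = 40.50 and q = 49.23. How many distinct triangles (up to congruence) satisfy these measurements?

2

q·sin R = 49.23·sin(0.5293 rad) ≈ 24.86.
Since q sin R < r < q (24.86 < 40.50 < 49.23), two triangles exist.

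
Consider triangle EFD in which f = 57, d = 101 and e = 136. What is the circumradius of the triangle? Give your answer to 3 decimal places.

By the law of cosines, cos E = (f² + d² − e²) / (2·f·d) ≈ -0.43825, so ∠E ≈ 115.99°.
Circumradius = e/(2 sin E) ≈ 75.652.

R ≈ 75.652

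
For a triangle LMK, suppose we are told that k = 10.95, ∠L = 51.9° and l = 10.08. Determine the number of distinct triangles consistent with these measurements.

2

k·sin L = 10.95·sin(51.9°) ≈ 8.617.
Since k sin L < l < k (8.617 < 10.08 < 10.95), two triangles exist.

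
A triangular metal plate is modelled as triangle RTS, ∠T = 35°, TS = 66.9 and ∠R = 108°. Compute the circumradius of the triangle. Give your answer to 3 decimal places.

The third angle is ∠S = 180° − ∠R − ∠T = 37.00°.
Law of sines: SR = TS·sin T/sin R ≈ 40.347.
Law of sines: RT = TS·sin S/sin R ≈ 42.333.
Circumradius = TS/(2 sin R) ≈ 35.171.

35.171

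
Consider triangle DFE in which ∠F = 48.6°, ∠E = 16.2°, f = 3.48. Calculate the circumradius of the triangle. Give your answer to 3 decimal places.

The third angle is ∠D = 180° − ∠F − ∠E = 115.20°.
Law of sines: d = f·sin D/sin F ≈ 4.1978.
Law of sines: e = f·sin E/sin F ≈ 1.2943.
Circumradius = f/(2 sin F) ≈ 2.3197.

R ≈ 2.320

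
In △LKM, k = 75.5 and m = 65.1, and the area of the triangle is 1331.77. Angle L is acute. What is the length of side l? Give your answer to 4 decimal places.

From area = ½·k·m·sin L, we get sin L = 2·area/(k·m) ≈ 0.54192.
Taking the acute solution, ∠L ≈ 32.81°.
Law of cosines then gives l ≈ 40.948.

40.9477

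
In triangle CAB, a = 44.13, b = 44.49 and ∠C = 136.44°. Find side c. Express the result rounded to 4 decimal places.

By the law of cosines, c² = a² + b² − 2·a·b·cos C = 6772.3, so c ≈ 82.294.

82.2940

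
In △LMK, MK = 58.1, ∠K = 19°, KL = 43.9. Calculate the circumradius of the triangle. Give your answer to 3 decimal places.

33.632

By the law of cosines, LM² = MK² + KL² − 2·MK·KL·cos K = 479.56, so LM ≈ 21.899.
Area = ½·MK·KL·sin K ≈ 415.2.
Circumradius = LM/(2 sin K) ≈ 33.632.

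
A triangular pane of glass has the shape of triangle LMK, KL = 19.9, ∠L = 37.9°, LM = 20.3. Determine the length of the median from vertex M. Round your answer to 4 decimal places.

m_M ≈ 13.8682

By the law of cosines, MK² = KL² + LM² − 2·KL·LM·cos L = 170.57, so MK ≈ 13.06.
Median from M: ½√(2·LM² + 2·MK² − KL²) ≈ 13.868.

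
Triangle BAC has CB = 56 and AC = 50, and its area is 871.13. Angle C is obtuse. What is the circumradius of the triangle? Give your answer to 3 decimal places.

From area = ½·AC·CB·sin C, we get sin C = 2·area/(AC·CB) ≈ 0.62224.
Taking the obtuse solution, ∠C ≈ 141.52°.
Law of cosines then gives BA ≈ 100.1.
Circumradius = BA/(2 sin C) ≈ 80.435.

80.435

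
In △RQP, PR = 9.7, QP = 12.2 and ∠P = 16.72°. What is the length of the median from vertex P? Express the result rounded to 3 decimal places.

By the law of cosines, RQ² = QP² + PR² − 2·QP·PR·cos P = 16.256, so RQ ≈ 4.0319.
Median from P: ½√(2·QP² + 2·PR² − RQ²) ≈ 10.835.

10.835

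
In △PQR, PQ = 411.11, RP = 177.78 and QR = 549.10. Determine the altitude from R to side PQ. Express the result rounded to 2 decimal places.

128.64

Semiperimeter s = (549.1 + 177.78 + 411.11)/2 = 569.
Heron's formula: area = √(569·19.895·391.22·157.88) ≈ 26443.
The altitude from R has length 2·area/PQ ≈ 128.64.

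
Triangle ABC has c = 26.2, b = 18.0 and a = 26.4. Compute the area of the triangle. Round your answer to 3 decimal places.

Semiperimeter s = (26.4 + 18 + 26.2)/2 = 35.3.
Heron's formula: area = √(35.3·8.9·17.3·9.1) ≈ 222.4.

area ≈ 222.396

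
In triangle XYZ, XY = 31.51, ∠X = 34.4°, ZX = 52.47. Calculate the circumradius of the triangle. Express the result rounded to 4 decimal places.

By the law of cosines, YZ² = ZX² + XY² − 2·ZX·XY·cos X = 1017.6, so YZ ≈ 31.9.
Area = ½·ZX·XY·sin X ≈ 467.04.
Circumradius = YZ/(2 sin X) ≈ 28.232.

R ≈ 28.2318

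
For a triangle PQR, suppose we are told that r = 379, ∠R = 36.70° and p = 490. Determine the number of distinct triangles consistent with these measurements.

2

p·sin R = 490·sin(36.70°) ≈ 292.8.
Since p sin R < r < p (292.8 < 379 < 490), two triangles exist.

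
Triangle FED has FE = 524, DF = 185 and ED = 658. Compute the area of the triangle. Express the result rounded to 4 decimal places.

area ≈ 37226.5059

Semiperimeter s = (658 + 185 + 524)/2 = 683.5.
Heron's formula: area = √(683.5·25.5·498.5·159.5) ≈ 37227.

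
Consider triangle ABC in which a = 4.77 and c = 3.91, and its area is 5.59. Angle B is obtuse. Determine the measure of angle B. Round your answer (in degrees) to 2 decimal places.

From area = ½·c·a·sin B, we get sin B = 2·area/(c·a) ≈ 0.59944.
Taking the obtuse solution, ∠B ≈ 143.17°.

∠B ≈ 143.17°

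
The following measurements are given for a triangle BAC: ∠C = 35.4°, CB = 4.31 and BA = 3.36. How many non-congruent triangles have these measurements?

CB·sin C = 4.31·sin(35.4°) ≈ 2.497.
Since CB sin C < BA < CB (2.497 < 3.36 < 4.31), two triangles exist.

2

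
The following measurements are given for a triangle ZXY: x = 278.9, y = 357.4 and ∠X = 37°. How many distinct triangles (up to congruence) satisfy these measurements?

y·sin X = 357.4·sin(37°) ≈ 215.1.
Since y sin X < x < y (215.1 < 278.9 < 357.4), two triangles exist.

2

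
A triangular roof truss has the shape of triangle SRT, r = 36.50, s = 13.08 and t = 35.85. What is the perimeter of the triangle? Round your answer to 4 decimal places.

85.4300

Perimeter = 13.08 + 36.5 + 35.85 = 85.43.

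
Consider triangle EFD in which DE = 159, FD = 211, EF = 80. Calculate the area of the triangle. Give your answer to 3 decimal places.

5490.492

Semiperimeter s = (211 + 159 + 80)/2 = 225.
Heron's formula: area = √(225·14·66·145) ≈ 5490.5.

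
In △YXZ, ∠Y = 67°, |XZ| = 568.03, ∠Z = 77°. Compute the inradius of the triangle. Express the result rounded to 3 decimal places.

The third angle is ∠X = 180° − ∠Z − ∠Y = 36.00°.
Law of sines: |ZY| = |XZ|·sin X/sin Y ≈ 362.71.
Law of sines: |YX| = |XZ|·sin Z/sin Y ≈ 601.27.
Area = ½·|XZ|·|ZY|·sin Z ≈ 1.0038e+05.
Semiperimeter s = (568.03+362.71+601.27)/2 = 766.01.
Inradius = area/s = 1.0038e+05/766.01 ≈ 131.04.

r ≈ 131.038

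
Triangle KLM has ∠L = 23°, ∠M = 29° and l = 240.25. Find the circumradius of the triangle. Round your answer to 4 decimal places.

The third angle is ∠K = 180° − ∠L − ∠M = 128.00°.
Law of sines: k = l·sin K/sin L ≈ 484.53.
Law of sines: m = l·sin M/sin L ≈ 298.1.
Circumradius = l/(2 sin L) ≈ 307.44.

R ≈ 307.4365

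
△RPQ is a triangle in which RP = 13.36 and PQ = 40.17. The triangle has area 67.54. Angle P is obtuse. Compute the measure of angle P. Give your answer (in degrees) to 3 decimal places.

165.422

From area = ½·RP·PQ·sin P, we get sin P = 2·area/(RP·PQ) ≈ 0.25170.
Taking the obtuse solution, ∠P ≈ 165.42°.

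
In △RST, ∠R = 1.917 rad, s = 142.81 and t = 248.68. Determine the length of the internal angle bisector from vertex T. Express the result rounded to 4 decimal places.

t_T ≈ 182.9520

By the law of cosines, r² = s² + t² − 2·s·t·cos R = 1.0634e+05, so r ≈ 326.1.
Law of cosines again: cos T = (r² + s² − t²)/(2·r·s) ≈ 0.69671, so ∠T ≈ 0.800 rad.
The bisector from T has length 2·r·s·cos(∠T/2)/(r+s) ≈ 182.95.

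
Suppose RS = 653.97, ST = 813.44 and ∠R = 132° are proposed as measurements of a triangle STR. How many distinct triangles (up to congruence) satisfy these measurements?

1

RS·sin R = 653.97·sin(132°) ≈ 486.
Since ∠R is not acute, a triangle exists only if ST > RS; here ST > RS, so there is exactly one triangle.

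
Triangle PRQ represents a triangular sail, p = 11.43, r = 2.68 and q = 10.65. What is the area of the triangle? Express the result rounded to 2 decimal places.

Semiperimeter s = (11.43 + 2.68 + 10.65)/2 = 12.38.
Heron's formula: area = √(12.38·0.95·9.7·1.73) ≈ 14.049.

14.05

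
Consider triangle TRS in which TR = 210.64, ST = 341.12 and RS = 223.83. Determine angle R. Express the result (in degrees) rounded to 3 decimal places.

By the law of cosines, cos R = (TR² + RS² − ST²) / (2·TR·RS) ≈ -0.23218, so ∠R ≈ 103.43°.

∠R ≈ 103.426°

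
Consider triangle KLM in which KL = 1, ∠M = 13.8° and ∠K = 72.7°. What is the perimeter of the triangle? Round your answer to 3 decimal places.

The third angle is ∠L = 180° − ∠M − ∠K = 93.50°.
Law of sines: LM = KL·sin K/sin M ≈ 4.0026.
Law of sines: MK = KL·sin L/sin M ≈ 4.1845.
Semiperimeter s = (4.0026+4.1845+1)/2 = 4.5935.
Perimeter = 4.0026 + 4.1845 + 1 = 9.1871.

9.187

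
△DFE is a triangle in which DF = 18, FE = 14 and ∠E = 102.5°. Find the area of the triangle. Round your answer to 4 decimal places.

59.3355

Law of sines: sin D = FE·sin E/DF ≈ 0.75934.
Since DF ≥ FE, only the acute value applies: ∠D ≈ 49.41°.
Then ∠F = 180° − ∠E − ∠D ≈ 28.09°.
Law of sines gives ED = DF·sin F/sin E ≈ 8.6823.
Area = ½·DF·FE·sin F ≈ 59.336.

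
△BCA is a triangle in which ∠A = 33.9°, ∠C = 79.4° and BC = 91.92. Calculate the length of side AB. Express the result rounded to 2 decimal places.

The third angle is ∠B = 180° − ∠C − ∠A = 66.70°.
Law of sines: AB = BC·sin C/sin A ≈ 161.99.

161.99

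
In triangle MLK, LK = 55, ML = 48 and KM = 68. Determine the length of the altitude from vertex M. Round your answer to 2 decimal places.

Semiperimeter s = (55 + 68 + 48)/2 = 85.5.
Heron's formula: area = √(85.5·30.5·17.5·37.5) ≈ 1308.2.
The altitude from M has length 2·area/LK ≈ 47.57.

h_M ≈ 47.57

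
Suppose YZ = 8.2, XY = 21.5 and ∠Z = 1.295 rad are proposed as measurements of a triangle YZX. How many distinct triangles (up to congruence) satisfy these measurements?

YZ·sin Z = 8.2·sin(1.295 rad) ≈ 7.89.
Since XY ≥ YZ, exactly one triangle exists.

1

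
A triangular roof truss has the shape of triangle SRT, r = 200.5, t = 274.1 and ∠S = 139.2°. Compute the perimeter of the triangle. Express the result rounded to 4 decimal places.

By the law of cosines, s² = r² + t² − 2·r·t·cos S = 1.9854e+05, so s ≈ 445.57.
Semiperimeter p = (445.57+200.5+274.1)/2 = 460.09.
Perimeter = 445.57 + 200.5 + 274.1 = 920.17.

920.1732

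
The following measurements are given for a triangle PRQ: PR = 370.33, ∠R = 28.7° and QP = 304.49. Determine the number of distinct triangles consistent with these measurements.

2

PR·sin R = 370.33·sin(28.7°) ≈ 177.8.
Since PR sin R < QP < PR (177.8 < 304.49 < 370.33), two triangles exist.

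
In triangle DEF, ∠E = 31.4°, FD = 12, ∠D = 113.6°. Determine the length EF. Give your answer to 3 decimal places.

21.106

The third angle is ∠F = 180° − ∠D − ∠E = 35.00°.
Law of sines: EF = FD·sin D/sin E ≈ 21.106.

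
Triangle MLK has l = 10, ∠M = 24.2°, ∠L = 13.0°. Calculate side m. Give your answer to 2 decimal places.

18.22

The third angle is ∠K = 180° − ∠M − ∠L = 142.80°.
Law of sines: m = l·sin M/sin L ≈ 18.223.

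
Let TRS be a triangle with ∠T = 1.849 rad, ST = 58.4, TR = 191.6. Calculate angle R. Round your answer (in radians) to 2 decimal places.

∠R ≈ 0.26 rad

By the law of cosines, RS² = ST² + TR² − 2·ST·TR·cos T = 46267, so RS ≈ 215.1.
Law of cosines again: cos R = (TR² + RS² − ST²)/(2·TR·RS) ≈ 0.96532, so ∠R ≈ 0.264 rad.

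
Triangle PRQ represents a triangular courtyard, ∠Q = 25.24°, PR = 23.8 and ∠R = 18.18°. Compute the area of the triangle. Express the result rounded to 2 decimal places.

area ≈ 142.44

The third angle is ∠P = 180° − ∠R − ∠Q = 136.58°.
Law of sines: RQ = PR·sin P/sin Q ≈ 38.364.
Law of sines: QP = PR·sin R/sin Q ≈ 17.414.
Area = ½·PR·RQ·sin R ≈ 142.44.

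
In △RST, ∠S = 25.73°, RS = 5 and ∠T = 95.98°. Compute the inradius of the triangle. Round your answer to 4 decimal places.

The third angle is ∠R = 180° − ∠S − ∠T = 58.29°.
Law of sines: ST = RS·sin R/sin T ≈ 4.2769.
Law of sines: TR = RS·sin S/sin T ≈ 2.1825.
Area = ½·RS·ST·sin S ≈ 4.6418.
Semiperimeter s = (4.2769+2.1825+5)/2 = 5.7297.
Inradius = area/s = 4.6418/5.7297 ≈ 0.81013.

0.8101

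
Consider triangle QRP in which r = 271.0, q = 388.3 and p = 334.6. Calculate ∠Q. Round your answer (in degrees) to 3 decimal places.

By the law of cosines, cos Q = (r² + p² − q²) / (2·r·p) ≈ 0.19091, so ∠Q ≈ 78.99°.

78.994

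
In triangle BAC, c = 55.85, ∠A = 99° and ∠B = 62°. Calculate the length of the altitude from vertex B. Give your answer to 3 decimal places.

The third angle is ∠C = 180° − ∠B − ∠A = 19.00°.
Law of sines: b = c·sin B/sin C ≈ 151.47.
Law of sines: a = c·sin A/sin C ≈ 169.43.
Area = ½·c·b·sin A ≈ 4177.6.
The altitude from B has length 2·area/b ≈ 55.162.

h_B ≈ 55.162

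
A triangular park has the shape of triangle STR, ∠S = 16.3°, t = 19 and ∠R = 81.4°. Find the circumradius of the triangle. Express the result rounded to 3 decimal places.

9.586

The third angle is ∠T = 180° − ∠R − ∠S = 82.30°.
Law of sines: s = t·sin S/sin T ≈ 5.3812.
Law of sines: r = t·sin R/sin T ≈ 18.957.
Circumradius = t/(2 sin T) ≈ 9.5864.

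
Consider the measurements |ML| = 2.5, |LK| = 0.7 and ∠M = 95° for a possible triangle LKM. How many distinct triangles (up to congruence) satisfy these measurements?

0

|ML|·sin M = 2.5·sin(95°) ≈ 2.49.
Since ∠M is not acute, a triangle exists only if |LK| > |ML|; here |LK| ≤ |ML|, so there is no triangle.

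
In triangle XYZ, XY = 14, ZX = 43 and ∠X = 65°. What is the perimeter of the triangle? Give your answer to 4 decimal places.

By the law of cosines, YZ² = ZX² + XY² − 2·ZX·XY·cos X = 1536.2, so YZ ≈ 39.194.
Semiperimeter s = (39.194+43+14)/2 = 48.097.
Perimeter = 39.194 + 43 + 14 = 96.194.

perimeter ≈ 96.1940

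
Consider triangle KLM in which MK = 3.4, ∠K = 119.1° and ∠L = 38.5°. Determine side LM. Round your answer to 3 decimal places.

4.772

The third angle is ∠M = 180° − ∠K − ∠L = 22.40°.
Law of sines: LM = MK·sin K/sin L ≈ 4.7723.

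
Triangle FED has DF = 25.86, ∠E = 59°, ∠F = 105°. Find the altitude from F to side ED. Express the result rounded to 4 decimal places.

The third angle is ∠D = 180° − ∠F − ∠E = 16.00°.
Law of sines: ED = DF·sin F/sin E ≈ 29.141.
Law of sines: FE = DF·sin D/sin E ≈ 8.3157.
Area = ½·DF·ED·sin D ≈ 103.86.
The altitude from F has length 2·area/ED ≈ 7.128.

h_F ≈ 7.1280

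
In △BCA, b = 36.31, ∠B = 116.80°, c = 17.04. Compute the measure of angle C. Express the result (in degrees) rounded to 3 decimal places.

Law of sines: sin C = c·sin B/b ≈ 0.41888.
Since b ≥ c, only the acute value applies: ∠C ≈ 24.76°.
Then ∠A = 180° − ∠B − ∠C ≈ 38.44°.

24.764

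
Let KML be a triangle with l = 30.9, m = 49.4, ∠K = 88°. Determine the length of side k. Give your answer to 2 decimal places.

By the law of cosines, k² = m² + l² − 2·m·l·cos K = 3288.6, so k ≈ 57.347.

57.35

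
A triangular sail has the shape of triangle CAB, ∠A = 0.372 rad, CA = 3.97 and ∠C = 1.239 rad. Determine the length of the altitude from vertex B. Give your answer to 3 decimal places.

The third angle is ∠B = π − ∠C − ∠A = 1.531 rad.
Law of sines: AB = CA·sin C/sin B ≈ 3.7565.
Law of sines: BC = CA·sin A/sin B ≈ 1.4442.
Area = ½·CA·AB·sin A ≈ 2.7103.
The altitude from B has length 2·area/CA ≈ 1.3654.

1.365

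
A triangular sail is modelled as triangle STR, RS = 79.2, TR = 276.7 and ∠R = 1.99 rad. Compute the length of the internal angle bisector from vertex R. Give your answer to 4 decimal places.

t_R ≈ 67.0558

By the law of cosines, ST² = TR² + RS² − 2·TR·RS·cos R = 1.0068e+05, so ST ≈ 317.29.
The bisector from R has length 2·TR·RS·cos(∠R/2)/(TR+RS) ≈ 67.056.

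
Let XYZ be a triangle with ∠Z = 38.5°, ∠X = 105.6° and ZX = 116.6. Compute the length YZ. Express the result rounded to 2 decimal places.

The third angle is ∠Y = 180° − ∠Z − ∠X = 35.90°.
Law of sines: YZ = ZX·sin X/sin Y ≈ 191.52.

191.52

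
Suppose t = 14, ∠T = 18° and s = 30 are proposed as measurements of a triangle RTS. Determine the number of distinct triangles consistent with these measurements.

2

s·sin T = 30·sin(18°) ≈ 9.271.
Since s sin T < t < s (9.271 < 14 < 30), two triangles exist.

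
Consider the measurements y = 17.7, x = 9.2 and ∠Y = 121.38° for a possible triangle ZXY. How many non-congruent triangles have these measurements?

x·sin Y = 9.2·sin(121.38°) ≈ 7.854.
Since ∠Y is not acute, a triangle exists only if y > x; here y > x, so there is exactly one triangle.

1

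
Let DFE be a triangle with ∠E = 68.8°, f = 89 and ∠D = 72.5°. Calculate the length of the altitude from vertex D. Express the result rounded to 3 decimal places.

82.977

The third angle is ∠F = 180° − ∠E − ∠D = 38.70°.
Law of sines: d = f·sin D/sin F ≈ 135.76.
Law of sines: e = f·sin E/sin F ≈ 132.71.
Area = ½·f·d·sin E ≈ 5632.3.
The altitude from D has length 2·area/d ≈ 82.977.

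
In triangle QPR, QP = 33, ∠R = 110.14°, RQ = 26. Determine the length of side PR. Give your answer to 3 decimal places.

13.255

Law of sines: sin P = RQ·sin R/QP ≈ 0.73970.
Since QP ≥ RQ, only the acute value applies: ∠P ≈ 47.71°.
Then ∠Q = 180° − ∠R − ∠P ≈ 22.15°.
Law of sines gives PR = QP·sin Q/sin R ≈ 13.255.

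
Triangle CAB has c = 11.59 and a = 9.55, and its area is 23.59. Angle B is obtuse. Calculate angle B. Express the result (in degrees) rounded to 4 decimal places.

154.7698

From area = ½·c·a·sin B, we get sin B = 2·area/(c·a) ≈ 0.42626.
Taking the obtuse solution, ∠B ≈ 154.77°.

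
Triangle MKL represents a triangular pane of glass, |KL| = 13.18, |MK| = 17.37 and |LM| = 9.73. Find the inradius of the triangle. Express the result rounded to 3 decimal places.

Semiperimeter s = (13.18 + 9.73 + 17.37)/2 = 20.14.
Heron's formula: area = √(20.14·6.96·10.41·2.77) ≈ 63.577.
Inradius = area/s = 63.577/20.14 ≈ 3.1567.

r ≈ 3.157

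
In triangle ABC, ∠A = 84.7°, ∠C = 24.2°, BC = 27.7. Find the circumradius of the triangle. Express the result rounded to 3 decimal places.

The third angle is ∠B = 180° − ∠C − ∠A = 71.10°.
Law of sines: CA = BC·sin B/sin A ≈ 26.319.
Law of sines: AB = BC·sin C/sin A ≈ 11.404.
Circumradius = BC/(2 sin A) ≈ 13.909.

13.909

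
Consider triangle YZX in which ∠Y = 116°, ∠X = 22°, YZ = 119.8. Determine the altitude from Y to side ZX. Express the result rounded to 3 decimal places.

80.162

The third angle is ∠Z = 180° − ∠X − ∠Y = 42.00°.
Law of sines: ZX = YZ·sin Y/sin X ≈ 287.44.
Law of sines: XY = YZ·sin Z/sin X ≈ 213.99.
Area = ½·YZ·ZX·sin Z ≈ 11521.
The altitude from Y has length 2·area/ZX ≈ 80.162.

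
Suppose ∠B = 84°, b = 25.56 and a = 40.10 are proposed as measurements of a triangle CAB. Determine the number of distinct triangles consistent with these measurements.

a·sin B = 40.10·sin(84°) ≈ 39.88.
Since b = 25.56 < 39.88 = a sin B, no triangle exists.

0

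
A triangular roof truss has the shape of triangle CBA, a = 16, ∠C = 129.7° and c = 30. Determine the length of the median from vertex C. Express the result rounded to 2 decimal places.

7.06

Law of sines: sin A = a·sin C/c ≈ 0.41035.
Since c ≥ a, only the acute value applies: ∠A ≈ 24.23°.
Then ∠B = 180° − ∠C − ∠A ≈ 26.07°.
Law of sines gives b = c·sin B/sin C ≈ 17.138.
Median from C: ½√(2·b² + 2·a² − c²) ≈ 7.0604.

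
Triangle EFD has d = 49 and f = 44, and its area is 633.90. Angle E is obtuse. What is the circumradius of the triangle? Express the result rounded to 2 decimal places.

R ≈ 75.21

From area = ½·f·d·sin E, we get sin E = 2·area/(f·d) ≈ 0.58803.
Taking the obtuse solution, ∠E ≈ 143.98°.
Law of cosines then gives e ≈ 88.457.
Circumradius = e/(2 sin E) ≈ 75.215.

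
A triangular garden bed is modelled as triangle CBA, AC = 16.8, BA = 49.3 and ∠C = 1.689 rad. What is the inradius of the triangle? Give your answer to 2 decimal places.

r ≈ 6.70

Law of sines: sin B = AC·sin C/BA ≈ 0.33839.
Since BA ≥ AC, only the acute value applies: ∠B ≈ 0.345 rad.
Then ∠A = π − ∠C − ∠B ≈ 1.107 rad.
Law of sines gives CB = BA·sin A/sin C ≈ 44.41.
Area = ½·BA·AC·sin A ≈ 370.44.
Semiperimeter s = (49.3+16.8+44.41)/2 = 55.255.
Inradius = area/s = 370.44/55.255 ≈ 6.7042.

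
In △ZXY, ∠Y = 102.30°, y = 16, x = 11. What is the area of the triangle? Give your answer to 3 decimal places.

51.102

Law of sines: sin X = x·sin Y/y ≈ 0.67172.
Since y ≥ x, only the acute value applies: ∠X ≈ 42.20°.
Then ∠Z = 180° − ∠Y − ∠X ≈ 35.50°.
Law of sines gives z = y·sin Z/sin Y ≈ 9.5096.
Area = ½·y·x·sin Z ≈ 51.102.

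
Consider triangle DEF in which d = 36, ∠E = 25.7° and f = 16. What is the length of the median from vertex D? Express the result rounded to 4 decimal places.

7.8089

By the law of cosines, e² = f² + d² − 2·f·d·cos E = 513.96, so e ≈ 22.671.
Median from D: ½√(2·e² + 2·f² − d²) ≈ 7.8089.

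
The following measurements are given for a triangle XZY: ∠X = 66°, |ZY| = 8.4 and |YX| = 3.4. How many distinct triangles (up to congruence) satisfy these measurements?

|YX|·sin X = 3.4·sin(66°) ≈ 3.106.
Since |ZY| ≥ |YX|, exactly one triangle exists.

1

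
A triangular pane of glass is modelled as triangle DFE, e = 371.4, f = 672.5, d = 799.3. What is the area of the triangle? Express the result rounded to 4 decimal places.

Semiperimeter s = (799.3 + 672.5 + 371.4)/2 = 921.6.
Heron's formula: area = √(921.6·122.3·249.1·550.2) ≈ 1.2429e+05.

area ≈ 124288.6922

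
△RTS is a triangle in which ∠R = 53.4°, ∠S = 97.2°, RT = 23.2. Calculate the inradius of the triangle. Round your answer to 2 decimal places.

r ≈ 4.00

The third angle is ∠T = 180° − ∠S − ∠R = 29.40°.
Law of sines: TS = RT·sin R/sin S ≈ 18.773.
Law of sines: SR = RT·sin T/sin S ≈ 11.479.
Area = ½·RT·TS·sin T ≈ 106.9.
Semiperimeter s = (18.773+11.479+23.2)/2 = 26.726.
Inradius = area/s = 106.9/26.726 ≈ 4.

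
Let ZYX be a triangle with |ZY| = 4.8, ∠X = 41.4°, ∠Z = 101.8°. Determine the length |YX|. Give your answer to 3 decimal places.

The third angle is ∠Y = 180° − ∠X − ∠Z = 36.80°.
Law of sines: |YX| = |ZY|·sin Z/sin X ≈ 7.1049.

7.105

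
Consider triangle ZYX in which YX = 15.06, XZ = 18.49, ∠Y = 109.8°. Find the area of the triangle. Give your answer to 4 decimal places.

Law of sines: sin Z = YX·sin Y/XZ ≈ 0.76634.
Since XZ ≥ YX, only the acute value applies: ∠Z ≈ 50.03°.
Then ∠X = 180° − ∠Y − ∠Z ≈ 20.17°.
Law of sines gives ZY = XZ·sin X/sin Y ≈ 6.7772.
Area = ½·XZ·YX·sin X ≈ 48.015.

area ≈ 48.0152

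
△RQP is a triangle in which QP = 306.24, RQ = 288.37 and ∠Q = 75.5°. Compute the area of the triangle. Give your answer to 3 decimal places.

area ≈ 42748.767

Area = ½·RQ·QP·sin Q ≈ 42749.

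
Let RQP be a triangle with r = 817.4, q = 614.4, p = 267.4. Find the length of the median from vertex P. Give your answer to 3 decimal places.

Median from P: ½√(2·r² + 2·q² − p²) ≈ 710.59.

m_P ≈ 710.591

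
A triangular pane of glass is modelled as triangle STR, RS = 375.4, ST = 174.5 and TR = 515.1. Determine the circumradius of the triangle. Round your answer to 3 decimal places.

369.536

By the law of cosines, cos S = (RS² + ST² − TR²) / (2·RS·ST) ≈ -0.71712, so ∠S ≈ 135.82°.
Circumradius = TR/(2 sin S) ≈ 369.54.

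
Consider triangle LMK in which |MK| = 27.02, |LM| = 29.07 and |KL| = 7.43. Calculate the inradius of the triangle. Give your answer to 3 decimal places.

r ≈ 3.125

Semiperimeter s = (27.02 + 7.43 + 29.07)/2 = 31.76.
Heron's formula: area = √(31.76·4.74·24.33·2.69) ≈ 99.261.
Inradius = area/s = 99.261/31.76 ≈ 3.1253.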